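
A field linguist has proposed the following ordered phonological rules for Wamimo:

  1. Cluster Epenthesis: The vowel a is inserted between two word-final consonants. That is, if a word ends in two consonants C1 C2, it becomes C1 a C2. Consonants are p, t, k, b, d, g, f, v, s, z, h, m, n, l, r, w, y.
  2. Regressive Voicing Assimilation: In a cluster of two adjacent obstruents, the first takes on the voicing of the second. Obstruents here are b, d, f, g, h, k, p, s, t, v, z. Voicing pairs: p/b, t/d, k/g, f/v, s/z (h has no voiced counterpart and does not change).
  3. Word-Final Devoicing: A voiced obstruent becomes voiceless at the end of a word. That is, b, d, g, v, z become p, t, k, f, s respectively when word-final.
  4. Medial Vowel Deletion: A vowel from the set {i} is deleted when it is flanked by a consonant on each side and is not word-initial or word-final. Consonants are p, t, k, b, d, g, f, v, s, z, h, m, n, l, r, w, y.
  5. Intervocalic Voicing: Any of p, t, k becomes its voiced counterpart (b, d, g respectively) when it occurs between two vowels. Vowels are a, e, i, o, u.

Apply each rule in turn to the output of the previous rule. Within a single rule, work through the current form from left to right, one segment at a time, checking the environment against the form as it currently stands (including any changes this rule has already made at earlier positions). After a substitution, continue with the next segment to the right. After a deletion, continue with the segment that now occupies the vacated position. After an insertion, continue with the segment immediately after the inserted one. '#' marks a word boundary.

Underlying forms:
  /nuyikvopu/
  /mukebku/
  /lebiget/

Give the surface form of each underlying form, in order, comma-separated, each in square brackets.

/nuyikvopu/:
  1 Cluster Epenthesis: no change — [nuyikvopu]
  2 Regressive Voicing Assimilation: [nuyikvopu] → [nuyigvopu]
  3 Word-Final Devoicing: no change — [nuyigvopu]
  4 Medial Vowel Deletion: [nuyigvopu] → [nuygvopu]
  5 Intervocalic Voicing: [nuygvopu] → [nuygvobu]
/mukebku/:
  1 Cluster Epenthesis: no change — [mukebku]
  2 Regressive Voicing Assimilation: [mukebku] → [mukepku]
  3 Word-Final Devoicing: no change — [mukepku]
  4 Medial Vowel Deletion: no change — [mukepku]
  5 Intervocalic Voicing: [mukepku] → [mugepku]
/lebiget/:
  1 Cluster Epenthesis: no change — [lebiget]
  2 Regressive Voicing Assimilation: no change — [lebiget]
  3 Word-Final Devoicing: no change — [lebiget]
  4 Medial Vowel Deletion: [lebiget] → [lebget]
  5 Intervocalic Voicing: no change — [lebget]

[nuygvobu], [mugepku], [lebget]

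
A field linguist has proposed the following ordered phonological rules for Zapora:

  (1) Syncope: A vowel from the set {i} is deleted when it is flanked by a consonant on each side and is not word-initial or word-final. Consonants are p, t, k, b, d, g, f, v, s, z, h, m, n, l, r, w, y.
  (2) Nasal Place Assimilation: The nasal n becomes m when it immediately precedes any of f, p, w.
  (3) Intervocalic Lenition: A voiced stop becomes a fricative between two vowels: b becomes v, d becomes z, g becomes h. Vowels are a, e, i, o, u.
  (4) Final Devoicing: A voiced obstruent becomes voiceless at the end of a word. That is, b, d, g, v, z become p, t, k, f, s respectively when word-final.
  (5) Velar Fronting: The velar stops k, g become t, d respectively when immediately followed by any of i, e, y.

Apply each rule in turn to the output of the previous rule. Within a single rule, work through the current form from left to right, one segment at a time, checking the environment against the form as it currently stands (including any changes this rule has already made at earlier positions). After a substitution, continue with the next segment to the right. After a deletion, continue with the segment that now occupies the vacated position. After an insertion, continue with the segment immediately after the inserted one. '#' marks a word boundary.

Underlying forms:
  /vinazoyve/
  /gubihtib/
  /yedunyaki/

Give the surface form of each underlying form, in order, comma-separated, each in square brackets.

/vinazoyve/:
  (1) Syncope: [vinazoyve] → [vnazoyve]
  (2) Nasal Place Assimilation: no change — [vnazoyve]
  (3) Intervocalic Lenition: no change — [vnazoyve]
  (4) Final Devoicing: no change — [vnazoyve]
  (5) Velar Fronting: no change — [vnazoyve]
/gubihtib/:
  (1) Syncope: [gubihtib] → [gubhtb]
  (2) Nasal Place Assimilation: no change — [gubhtb]
  (3) Intervocalic Lenition: no change — [gubhtb]
  (4) Final Devoicing: [gubhtb] → [gubhtp]
  (5) Velar Fronting: no change — [gubhtp]
/yedunyaki/:
  (1) Syncope: no change — [yedunyaki]
  (2) Nasal Place Assimilation: no change — [yedunyaki]
  (3) Intervocalic Lenition: [yedunyaki] → [yezunyaki]
  (4) Final Devoicing: no change — [yezunyaki]
  (5) Velar Fronting: [yezunyaki] → [yezunyati]

[vnazoyve], [gubhtp], [yezunyati]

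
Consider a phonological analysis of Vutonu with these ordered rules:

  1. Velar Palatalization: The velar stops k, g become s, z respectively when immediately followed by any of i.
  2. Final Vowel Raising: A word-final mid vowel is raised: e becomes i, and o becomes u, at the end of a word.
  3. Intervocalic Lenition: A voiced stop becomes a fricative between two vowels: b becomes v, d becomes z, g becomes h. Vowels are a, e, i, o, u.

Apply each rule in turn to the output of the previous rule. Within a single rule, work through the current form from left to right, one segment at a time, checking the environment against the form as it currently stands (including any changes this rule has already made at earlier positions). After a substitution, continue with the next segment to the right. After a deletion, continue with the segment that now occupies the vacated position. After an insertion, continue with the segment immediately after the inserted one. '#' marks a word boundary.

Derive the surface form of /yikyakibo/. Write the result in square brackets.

[yikyasivu]

1 Velar Palatalization: [yikyakibo] → [yikyasibo]
2 Final Vowel Raising: [yikyasibo] → [yikyasibu]
3 Intervocalic Lenition: [yikyasibu] → [yikyasivu]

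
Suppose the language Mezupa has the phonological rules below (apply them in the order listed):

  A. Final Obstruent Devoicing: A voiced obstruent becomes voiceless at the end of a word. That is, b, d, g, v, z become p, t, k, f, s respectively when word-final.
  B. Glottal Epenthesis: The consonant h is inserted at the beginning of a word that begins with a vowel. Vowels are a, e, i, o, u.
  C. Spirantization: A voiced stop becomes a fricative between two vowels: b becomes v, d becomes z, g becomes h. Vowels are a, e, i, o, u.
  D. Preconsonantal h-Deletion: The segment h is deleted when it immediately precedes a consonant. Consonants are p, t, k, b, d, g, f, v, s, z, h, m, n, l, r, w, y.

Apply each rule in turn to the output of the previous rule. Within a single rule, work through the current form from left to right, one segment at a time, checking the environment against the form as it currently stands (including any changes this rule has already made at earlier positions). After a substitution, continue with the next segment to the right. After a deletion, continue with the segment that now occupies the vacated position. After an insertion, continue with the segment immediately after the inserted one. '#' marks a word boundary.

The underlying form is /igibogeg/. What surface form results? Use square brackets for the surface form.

A Final Obstruent Devoicing: [igibogeg] → [igibogek]
B Glottal Epenthesis: [igibogek] → [higibogek]
C Spirantization: [higibogek] → [hihivohek]
D Preconsonantal h-Deletion: no change — [hihivohek]

[hihivohek]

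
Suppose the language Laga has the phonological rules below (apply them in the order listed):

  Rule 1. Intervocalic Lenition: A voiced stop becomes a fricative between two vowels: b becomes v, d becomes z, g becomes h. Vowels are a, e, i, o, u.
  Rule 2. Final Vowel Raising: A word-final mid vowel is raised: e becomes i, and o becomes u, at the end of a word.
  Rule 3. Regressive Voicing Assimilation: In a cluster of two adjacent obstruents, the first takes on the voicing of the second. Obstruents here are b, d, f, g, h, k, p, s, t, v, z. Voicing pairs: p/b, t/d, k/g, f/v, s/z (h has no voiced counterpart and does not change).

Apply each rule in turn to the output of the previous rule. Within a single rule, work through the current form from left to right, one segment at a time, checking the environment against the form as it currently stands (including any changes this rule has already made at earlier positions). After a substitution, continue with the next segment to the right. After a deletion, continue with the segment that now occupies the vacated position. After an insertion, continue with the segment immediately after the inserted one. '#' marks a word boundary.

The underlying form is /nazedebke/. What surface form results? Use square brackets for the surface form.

Rule 1 Intervocalic Lenition: [nazedebke] → [nazezebke]
Rule 2 Final Vowel Raising: [nazezebke] → [nazezebki]
Rule 3 Regressive Voicing Assimilation: [nazezebki] → [nazezepki]

[nazezepki]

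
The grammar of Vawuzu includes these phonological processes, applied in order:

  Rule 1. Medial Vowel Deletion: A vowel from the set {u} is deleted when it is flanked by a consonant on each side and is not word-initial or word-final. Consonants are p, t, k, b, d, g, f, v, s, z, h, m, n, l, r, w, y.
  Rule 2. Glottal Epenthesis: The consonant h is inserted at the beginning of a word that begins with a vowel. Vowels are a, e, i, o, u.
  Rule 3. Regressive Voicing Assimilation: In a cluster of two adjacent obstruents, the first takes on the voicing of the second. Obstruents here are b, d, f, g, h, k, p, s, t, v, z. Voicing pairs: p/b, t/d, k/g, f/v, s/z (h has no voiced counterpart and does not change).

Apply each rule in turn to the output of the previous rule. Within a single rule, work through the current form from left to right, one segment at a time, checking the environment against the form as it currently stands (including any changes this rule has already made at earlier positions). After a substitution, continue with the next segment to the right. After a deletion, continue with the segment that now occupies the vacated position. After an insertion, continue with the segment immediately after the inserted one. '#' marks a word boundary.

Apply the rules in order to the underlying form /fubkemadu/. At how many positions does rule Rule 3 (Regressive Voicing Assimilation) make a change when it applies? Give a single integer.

2

Rule 1 Medial Vowel Deletion: [fubkemadu] → [fbkemadu]
Rule 2 Glottal Epenthesis: no change — [fbkemadu]
Rule 3 Regressive Voicing Assimilation: [fbkemadu] → [vpkemadu]
Rule Rule 3 changed 2 position(s).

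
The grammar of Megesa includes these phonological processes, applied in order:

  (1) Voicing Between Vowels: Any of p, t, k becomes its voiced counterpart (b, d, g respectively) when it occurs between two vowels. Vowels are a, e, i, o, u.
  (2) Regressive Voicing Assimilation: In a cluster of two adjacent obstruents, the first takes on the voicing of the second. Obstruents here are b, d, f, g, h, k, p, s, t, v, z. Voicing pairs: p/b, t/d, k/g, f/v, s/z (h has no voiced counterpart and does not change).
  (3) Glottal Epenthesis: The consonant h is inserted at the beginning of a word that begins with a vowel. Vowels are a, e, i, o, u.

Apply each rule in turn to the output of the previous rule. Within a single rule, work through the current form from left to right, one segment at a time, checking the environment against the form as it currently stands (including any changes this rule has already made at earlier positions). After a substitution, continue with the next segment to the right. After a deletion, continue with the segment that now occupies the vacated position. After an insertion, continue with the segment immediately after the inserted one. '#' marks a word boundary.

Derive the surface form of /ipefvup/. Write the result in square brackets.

[hibevvup]

(1) Voicing Between Vowels: [ipefvup] → [ibefvup]
(2) Regressive Voicing Assimilation: [ibefvup] → [ibevvup]
(3) Glottal Epenthesis: [ibevvup] → [hibevvup]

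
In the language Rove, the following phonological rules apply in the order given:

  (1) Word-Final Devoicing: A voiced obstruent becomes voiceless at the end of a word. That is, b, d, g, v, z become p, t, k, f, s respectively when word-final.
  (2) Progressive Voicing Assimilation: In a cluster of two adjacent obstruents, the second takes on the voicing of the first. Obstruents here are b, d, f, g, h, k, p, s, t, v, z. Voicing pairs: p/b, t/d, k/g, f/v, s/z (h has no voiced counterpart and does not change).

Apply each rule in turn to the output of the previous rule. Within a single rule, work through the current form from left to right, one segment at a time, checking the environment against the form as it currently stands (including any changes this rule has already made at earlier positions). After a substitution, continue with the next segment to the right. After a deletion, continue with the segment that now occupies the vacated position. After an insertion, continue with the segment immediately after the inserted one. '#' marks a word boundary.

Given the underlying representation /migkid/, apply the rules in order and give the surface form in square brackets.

[miggit]

(1) Word-Final Devoicing: [migkid] → [migkit]
(2) Progressive Voicing Assimilation: [migkit] → [miggit]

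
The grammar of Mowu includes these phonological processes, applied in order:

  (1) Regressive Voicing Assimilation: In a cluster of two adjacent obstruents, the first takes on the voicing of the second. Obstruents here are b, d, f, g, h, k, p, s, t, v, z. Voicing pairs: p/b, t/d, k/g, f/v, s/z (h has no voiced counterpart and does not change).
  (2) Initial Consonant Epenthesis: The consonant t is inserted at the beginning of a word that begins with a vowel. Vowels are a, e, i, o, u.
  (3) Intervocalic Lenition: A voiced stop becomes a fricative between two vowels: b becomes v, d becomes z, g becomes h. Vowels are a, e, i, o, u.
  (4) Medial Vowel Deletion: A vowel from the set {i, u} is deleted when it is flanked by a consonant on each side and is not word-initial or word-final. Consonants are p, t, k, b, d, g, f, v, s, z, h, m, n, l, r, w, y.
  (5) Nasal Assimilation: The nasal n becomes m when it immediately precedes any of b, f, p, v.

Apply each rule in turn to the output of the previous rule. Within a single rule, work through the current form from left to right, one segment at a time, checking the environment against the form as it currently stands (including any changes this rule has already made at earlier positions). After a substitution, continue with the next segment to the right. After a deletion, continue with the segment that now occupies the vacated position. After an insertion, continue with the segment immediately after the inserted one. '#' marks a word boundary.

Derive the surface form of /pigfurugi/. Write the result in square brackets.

[pkfrhi]

(1) Regressive Voicing Assimilation: [pigfurugi] → [pikfurugi]
(2) Initial Consonant Epenthesis: no change — [pikfurugi]
(3) Intervocalic Lenition: [pikfurugi] → [pikfuruhi]
(4) Medial Vowel Deletion: [pikfuruhi] → [pkfrhi]
(5) Nasal Assimilation: no change — [pkfrhi]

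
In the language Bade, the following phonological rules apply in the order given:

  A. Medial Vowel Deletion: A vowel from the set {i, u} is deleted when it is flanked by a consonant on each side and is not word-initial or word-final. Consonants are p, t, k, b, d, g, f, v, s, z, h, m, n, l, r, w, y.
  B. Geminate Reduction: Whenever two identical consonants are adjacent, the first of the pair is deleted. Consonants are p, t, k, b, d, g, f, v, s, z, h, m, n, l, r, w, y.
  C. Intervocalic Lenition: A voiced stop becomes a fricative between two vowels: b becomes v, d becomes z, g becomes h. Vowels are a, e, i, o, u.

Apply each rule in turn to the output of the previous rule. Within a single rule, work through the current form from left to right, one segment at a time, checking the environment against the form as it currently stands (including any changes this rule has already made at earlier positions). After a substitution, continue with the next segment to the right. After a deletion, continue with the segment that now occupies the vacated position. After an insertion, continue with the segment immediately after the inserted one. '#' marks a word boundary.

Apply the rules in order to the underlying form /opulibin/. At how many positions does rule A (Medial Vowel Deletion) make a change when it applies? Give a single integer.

A Medial Vowel Deletion: [opulibin] → [oplbn]
B Geminate Reduction: no change — [oplbn]
C Intervocalic Lenition: no change — [oplbn]
Rule A changed 3 position(s).

3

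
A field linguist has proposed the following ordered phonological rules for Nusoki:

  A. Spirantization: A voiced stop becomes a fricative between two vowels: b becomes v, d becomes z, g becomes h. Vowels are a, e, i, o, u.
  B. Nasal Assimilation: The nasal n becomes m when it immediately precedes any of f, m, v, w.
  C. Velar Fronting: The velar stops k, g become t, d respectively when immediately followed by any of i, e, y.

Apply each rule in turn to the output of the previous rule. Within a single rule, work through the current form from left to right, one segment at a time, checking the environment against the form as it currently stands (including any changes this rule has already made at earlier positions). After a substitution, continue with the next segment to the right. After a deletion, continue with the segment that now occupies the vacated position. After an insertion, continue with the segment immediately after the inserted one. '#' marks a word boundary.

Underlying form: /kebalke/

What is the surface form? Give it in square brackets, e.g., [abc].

A Spirantization: [kebalke] → [kevalke]
B Nasal Assimilation: no change — [kevalke]
C Velar Fronting: [kevalke] → [tevalte]

[tevalte]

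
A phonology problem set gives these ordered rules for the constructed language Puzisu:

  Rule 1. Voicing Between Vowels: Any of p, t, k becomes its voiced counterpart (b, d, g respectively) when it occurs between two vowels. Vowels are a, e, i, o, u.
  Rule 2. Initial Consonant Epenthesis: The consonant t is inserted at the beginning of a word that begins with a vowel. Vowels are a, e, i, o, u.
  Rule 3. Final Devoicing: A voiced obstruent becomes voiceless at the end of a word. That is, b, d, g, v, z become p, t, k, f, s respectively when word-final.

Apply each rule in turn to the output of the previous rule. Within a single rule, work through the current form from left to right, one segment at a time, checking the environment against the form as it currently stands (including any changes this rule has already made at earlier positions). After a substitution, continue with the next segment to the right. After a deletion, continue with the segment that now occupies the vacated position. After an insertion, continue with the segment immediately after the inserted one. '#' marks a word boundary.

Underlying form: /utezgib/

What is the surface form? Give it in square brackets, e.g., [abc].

Rule 1 Voicing Between Vowels: [utezgib] → [udezgib]
Rule 2 Initial Consonant Epenthesis: [udezgib] → [tudezgib]
Rule 3 Final Devoicing: [tudezgib] → [tudezgip]

[tudezgip]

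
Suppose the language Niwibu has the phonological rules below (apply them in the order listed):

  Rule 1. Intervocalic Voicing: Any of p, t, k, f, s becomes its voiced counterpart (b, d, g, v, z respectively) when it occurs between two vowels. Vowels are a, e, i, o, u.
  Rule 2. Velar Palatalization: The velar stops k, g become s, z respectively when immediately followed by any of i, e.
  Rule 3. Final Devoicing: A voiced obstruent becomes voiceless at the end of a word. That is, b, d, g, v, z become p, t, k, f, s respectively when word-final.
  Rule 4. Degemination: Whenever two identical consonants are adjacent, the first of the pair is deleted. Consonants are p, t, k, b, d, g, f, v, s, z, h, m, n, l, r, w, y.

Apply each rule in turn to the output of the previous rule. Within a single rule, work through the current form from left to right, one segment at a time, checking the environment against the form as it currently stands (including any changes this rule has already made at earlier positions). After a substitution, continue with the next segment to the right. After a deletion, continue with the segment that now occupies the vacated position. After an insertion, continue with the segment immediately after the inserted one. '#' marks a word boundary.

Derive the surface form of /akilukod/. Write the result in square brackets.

[azilugot]

Rule 1 Intervocalic Voicing: [akilukod] → [agilugod]
Rule 2 Velar Palatalization: [agilugod] → [azilugod]
Rule 3 Final Devoicing: [azilugod] → [azilugot]
Rule 4 Degemination: no change — [azilugot]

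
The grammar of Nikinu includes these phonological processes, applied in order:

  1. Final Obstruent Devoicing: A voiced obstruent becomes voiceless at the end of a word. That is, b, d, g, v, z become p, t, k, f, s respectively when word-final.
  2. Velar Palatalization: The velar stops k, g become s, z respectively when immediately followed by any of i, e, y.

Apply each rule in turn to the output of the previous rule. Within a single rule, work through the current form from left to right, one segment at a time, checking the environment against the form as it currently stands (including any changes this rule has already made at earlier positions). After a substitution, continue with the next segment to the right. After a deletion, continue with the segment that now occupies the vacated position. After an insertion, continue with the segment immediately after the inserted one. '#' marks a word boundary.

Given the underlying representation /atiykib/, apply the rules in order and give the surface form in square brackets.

1 Final Obstruent Devoicing: [atiykib] → [atiykip]
2 Velar Palatalization: [atiykip] → [atiysip]

[atiysip]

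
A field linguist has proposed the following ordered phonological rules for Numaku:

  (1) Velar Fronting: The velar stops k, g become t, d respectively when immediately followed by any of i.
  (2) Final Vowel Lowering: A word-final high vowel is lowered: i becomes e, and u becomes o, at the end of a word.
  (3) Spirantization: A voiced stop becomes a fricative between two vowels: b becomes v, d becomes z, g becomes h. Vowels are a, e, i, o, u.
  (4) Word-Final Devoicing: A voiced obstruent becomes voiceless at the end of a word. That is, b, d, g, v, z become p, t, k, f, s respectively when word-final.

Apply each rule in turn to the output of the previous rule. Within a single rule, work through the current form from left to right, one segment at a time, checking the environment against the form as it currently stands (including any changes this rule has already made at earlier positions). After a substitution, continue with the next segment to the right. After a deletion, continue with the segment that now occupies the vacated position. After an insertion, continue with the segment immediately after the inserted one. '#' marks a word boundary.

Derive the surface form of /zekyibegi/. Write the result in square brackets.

[zekyiveze]

(1) Velar Fronting: [zekyibegi] → [zekyibedi]
(2) Final Vowel Lowering: [zekyibedi] → [zekyibede]
(3) Spirantization: [zekyibede] → [zekyiveze]
(4) Word-Final Devoicing: no change — [zekyiveze]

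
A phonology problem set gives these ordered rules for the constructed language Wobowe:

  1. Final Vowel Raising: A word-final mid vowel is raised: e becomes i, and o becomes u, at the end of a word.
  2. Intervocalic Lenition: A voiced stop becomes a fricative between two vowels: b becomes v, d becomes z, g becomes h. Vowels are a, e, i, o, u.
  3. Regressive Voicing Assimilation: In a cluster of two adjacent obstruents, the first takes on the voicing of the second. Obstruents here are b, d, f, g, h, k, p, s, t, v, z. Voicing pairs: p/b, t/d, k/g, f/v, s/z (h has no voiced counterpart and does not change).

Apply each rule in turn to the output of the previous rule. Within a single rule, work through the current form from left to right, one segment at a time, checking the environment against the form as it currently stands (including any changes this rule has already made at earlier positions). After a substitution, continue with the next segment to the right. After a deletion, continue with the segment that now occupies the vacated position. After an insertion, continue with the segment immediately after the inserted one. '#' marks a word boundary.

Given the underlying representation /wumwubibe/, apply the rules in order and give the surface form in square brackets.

1 Final Vowel Raising: [wumwubibe] → [wumwubibi]
2 Intervocalic Lenition: [wumwubibi] → [wumwuvivi]
3 Regressive Voicing Assimilation: no change — [wumwuvivi]

[wumwuvivi]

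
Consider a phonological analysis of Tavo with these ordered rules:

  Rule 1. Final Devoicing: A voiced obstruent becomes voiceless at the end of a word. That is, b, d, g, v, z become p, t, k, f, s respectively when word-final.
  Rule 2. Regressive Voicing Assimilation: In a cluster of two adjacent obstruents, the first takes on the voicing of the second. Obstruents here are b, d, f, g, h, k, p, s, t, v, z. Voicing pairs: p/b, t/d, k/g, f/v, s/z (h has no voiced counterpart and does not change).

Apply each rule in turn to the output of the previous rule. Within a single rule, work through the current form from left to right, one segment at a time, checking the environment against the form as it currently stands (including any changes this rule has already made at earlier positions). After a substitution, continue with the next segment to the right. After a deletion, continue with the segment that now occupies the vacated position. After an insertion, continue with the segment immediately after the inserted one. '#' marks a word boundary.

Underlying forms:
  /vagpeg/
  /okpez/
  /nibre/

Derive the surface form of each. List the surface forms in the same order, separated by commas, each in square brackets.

/vagpeg/:
  Rule 1 Final Devoicing: [vagpeg] → [vagpek]
  Rule 2 Regressive Voicing Assimilation: [vagpek] → [vakpek]
/okpez/:
  Rule 1 Final Devoicing: [okpez] → [okpes]
  Rule 2 Regressive Voicing Assimilation: no change — [okpes]
/nibre/:
  Rule 1 Final Devoicing: no change — [nibre]
  Rule 2 Regressive Voicing Assimilation: no change — [nibre]

[vakpek], [okpes], [nibre]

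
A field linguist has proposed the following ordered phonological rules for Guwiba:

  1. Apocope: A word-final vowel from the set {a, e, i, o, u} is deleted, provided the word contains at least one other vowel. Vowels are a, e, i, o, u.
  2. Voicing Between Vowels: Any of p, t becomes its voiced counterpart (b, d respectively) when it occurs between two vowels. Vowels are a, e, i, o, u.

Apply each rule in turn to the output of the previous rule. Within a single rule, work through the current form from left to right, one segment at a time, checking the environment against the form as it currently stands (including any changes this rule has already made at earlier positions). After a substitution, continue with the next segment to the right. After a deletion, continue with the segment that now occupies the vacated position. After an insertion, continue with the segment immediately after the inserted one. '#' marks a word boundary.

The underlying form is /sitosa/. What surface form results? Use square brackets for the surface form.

[sidos]

1 Apocope: [sitosa] → [sitos]
2 Voicing Between Vowels: [sitos] → [sidos]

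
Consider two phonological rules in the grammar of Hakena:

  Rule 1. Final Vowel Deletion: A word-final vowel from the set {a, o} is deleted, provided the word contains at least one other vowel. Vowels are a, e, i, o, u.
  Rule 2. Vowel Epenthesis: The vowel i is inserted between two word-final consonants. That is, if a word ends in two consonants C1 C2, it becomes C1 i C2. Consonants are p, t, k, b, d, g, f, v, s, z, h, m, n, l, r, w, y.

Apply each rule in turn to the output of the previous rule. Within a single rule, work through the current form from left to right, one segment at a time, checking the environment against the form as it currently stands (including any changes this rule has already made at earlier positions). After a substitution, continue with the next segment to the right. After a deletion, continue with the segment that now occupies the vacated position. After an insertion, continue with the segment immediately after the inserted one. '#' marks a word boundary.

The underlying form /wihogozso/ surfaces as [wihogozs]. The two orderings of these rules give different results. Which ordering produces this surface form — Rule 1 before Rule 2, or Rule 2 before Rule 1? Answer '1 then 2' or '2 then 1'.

2 then 1

Order 1 then 2:
  1 Final Vowel Deletion: [wihogozso] → [wihogozs]
  2 Vowel Epenthesis: [wihogozs] → [wihogozis]
  result: [wihogozis]
Order 2 then 1:
  2 Vowel Epenthesis: no change — [wihogozso]
  1 Final Vowel Deletion: [wihogozso] → [wihogozs]
  result: [wihogozs]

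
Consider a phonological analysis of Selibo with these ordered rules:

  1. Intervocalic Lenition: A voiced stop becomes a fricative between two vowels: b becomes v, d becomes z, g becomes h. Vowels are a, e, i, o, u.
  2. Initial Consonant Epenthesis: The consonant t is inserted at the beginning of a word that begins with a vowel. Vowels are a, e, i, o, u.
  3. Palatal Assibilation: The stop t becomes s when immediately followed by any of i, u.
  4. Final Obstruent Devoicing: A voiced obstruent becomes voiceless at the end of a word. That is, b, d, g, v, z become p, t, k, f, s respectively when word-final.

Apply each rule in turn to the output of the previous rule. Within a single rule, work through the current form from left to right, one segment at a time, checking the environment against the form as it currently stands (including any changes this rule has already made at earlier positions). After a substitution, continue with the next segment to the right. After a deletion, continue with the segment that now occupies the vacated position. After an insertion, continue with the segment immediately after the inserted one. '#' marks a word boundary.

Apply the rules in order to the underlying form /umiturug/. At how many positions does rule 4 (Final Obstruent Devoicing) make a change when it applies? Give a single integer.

1 Intervocalic Lenition: no change — [umiturug]
2 Initial Consonant Epenthesis: [umiturug] → [tumiturug]
3 Palatal Assibilation: [tumiturug] → [sumisurug]
4 Final Obstruent Devoicing: [sumisurug] → [sumisuruk]
Rule 4 changed 1 position(s).

1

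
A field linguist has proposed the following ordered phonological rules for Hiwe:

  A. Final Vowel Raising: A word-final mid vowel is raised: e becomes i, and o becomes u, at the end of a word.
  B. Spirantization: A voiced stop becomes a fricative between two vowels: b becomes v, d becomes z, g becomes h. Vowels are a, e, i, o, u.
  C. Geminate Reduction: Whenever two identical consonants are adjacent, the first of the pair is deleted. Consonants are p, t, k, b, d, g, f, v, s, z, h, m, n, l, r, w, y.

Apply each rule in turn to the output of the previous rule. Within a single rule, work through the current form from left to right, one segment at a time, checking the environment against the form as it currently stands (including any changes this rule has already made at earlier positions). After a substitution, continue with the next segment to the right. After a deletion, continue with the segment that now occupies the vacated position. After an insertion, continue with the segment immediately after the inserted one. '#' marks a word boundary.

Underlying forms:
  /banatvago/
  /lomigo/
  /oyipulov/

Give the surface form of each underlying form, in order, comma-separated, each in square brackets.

/banatvago/:
  A Final Vowel Raising: [banatvago] → [banatvagu]
  B Spirantization: [banatvagu] → [banatvahu]
  C Geminate Reduction: no change — [banatvahu]
/lomigo/:
  A Final Vowel Raising: [lomigo] → [lomigu]
  B Spirantization: [lomigu] → [lomihu]
  C Geminate Reduction: no change — [lomihu]
/oyipulov/:
  A Final Vowel Raising: no change — [oyipulov]
  B Spirantization: no change — [oyipulov]
  C Geminate Reduction: no change — [oyipulov]

[banatvahu], [lomihu], [oyipulov]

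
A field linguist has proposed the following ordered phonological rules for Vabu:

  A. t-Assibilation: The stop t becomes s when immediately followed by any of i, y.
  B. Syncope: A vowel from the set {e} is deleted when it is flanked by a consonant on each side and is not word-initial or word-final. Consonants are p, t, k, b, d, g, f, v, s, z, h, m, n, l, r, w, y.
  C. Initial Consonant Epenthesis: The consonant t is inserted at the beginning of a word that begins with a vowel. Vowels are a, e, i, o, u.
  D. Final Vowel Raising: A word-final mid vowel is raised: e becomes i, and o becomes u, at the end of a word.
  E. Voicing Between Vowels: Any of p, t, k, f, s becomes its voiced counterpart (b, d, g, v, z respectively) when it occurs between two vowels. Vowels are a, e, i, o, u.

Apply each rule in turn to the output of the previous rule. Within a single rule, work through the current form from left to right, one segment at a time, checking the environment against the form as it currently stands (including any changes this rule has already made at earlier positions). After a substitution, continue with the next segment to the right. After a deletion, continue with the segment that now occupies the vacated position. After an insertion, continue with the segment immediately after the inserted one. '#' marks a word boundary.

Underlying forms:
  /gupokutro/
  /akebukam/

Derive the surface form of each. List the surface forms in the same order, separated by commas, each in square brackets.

/gupokutro/:
  A t-Assibilation: no change — [gupokutro]
  B Syncope: no change — [gupokutro]
  C Initial Consonant Epenthesis: no change — [gupokutro]
  D Final Vowel Raising: [gupokutro] → [gupokutru]
  E Voicing Between Vowels: [gupokutru] → [gubogutru]
/akebukam/:
  A t-Assibilation: no change — [akebukam]
  B Syncope: [akebukam] → [akbukam]
  C Initial Consonant Epenthesis: [akbukam] → [takbukam]
  D Final Vowel Raising: no change — [takbukam]
  E Voicing Between Vowels: [takbukam] → [takbugam]

[gubogutru], [takbugam]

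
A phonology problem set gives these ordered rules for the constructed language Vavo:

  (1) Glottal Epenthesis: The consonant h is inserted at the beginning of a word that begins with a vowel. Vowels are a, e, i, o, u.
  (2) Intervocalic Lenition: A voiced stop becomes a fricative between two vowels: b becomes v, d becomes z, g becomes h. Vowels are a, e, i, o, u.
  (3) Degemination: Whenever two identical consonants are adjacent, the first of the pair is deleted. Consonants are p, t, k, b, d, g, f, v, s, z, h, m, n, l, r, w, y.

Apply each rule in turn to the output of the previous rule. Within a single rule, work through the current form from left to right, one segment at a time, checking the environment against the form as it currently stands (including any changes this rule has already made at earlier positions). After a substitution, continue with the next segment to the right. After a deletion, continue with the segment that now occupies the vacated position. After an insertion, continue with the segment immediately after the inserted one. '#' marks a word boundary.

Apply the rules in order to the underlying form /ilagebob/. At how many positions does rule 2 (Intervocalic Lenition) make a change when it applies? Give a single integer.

(1) Glottal Epenthesis: [ilagebob] → [hilagebob]
(2) Intervocalic Lenition: [hilagebob] → [hilahevob]
(3) Degemination: no change — [hilahevob]
Rule 2 changed 2 position(s).

2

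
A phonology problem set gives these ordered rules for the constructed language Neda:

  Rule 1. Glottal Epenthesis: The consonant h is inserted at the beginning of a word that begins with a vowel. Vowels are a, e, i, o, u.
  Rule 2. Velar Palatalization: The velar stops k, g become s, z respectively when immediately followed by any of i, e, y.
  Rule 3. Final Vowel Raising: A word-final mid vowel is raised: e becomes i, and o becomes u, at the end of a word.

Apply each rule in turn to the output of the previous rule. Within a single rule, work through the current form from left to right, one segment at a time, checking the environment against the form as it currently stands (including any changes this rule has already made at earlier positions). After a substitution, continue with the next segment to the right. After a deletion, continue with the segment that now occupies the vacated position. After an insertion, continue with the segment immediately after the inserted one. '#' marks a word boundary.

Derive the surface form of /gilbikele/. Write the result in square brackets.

[zilbiseli]

Rule 1 Glottal Epenthesis: no change — [gilbikele]
Rule 2 Velar Palatalization: [gilbikele] → [zilbisele]
Rule 3 Final Vowel Raising: [zilbisele] → [zilbiseli]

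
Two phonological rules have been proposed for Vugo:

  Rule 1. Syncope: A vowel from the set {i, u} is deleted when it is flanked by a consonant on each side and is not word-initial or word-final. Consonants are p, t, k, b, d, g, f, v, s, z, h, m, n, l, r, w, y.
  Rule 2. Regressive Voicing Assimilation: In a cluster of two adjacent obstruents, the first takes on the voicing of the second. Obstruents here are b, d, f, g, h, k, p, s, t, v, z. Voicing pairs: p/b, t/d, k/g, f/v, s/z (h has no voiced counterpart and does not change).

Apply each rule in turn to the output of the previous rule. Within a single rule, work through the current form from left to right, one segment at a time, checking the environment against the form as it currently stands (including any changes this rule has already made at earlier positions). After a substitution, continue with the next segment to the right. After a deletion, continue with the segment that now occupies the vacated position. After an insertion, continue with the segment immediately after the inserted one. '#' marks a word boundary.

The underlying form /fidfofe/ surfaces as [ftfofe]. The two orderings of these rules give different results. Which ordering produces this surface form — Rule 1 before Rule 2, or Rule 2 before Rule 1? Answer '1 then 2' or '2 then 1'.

2 then 1

Order 1 then 2:
  1 Syncope: [fidfofe] → [fdfofe]
  2 Regressive Voicing Assimilation: [fdfofe] → [vtfofe]
  result: [vtfofe]
Order 2 then 1:
  2 Regressive Voicing Assimilation: [fidfofe] → [fitfofe]
  1 Syncope: [fitfofe] → [ftfofe]
  result: [ftfofe]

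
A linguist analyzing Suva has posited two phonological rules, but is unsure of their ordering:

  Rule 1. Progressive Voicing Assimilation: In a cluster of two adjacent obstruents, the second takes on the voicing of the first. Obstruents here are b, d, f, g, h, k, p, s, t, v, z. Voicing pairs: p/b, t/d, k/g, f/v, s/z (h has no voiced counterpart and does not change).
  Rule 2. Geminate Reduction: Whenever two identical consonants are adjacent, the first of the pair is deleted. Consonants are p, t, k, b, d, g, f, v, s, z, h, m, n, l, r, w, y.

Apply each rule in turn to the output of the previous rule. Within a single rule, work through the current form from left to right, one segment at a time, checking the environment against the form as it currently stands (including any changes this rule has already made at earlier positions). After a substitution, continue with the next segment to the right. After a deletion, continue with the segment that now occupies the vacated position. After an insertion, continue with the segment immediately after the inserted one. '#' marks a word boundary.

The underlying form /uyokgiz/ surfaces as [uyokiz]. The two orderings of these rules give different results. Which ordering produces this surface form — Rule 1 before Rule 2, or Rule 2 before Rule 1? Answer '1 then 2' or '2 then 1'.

Order 1 then 2:
  1 Progressive Voicing Assimilation: [uyokgiz] → [uyokkiz]
  2 Geminate Reduction: [uyokkiz] → [uyokiz]
  result: [uyokiz]
Order 2 then 1:
  2 Geminate Reduction: no change — [uyokgiz]
  1 Progressive Voicing Assimilation: [uyokgiz] → [uyokkiz]
  result: [uyokkiz]

1 then 2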